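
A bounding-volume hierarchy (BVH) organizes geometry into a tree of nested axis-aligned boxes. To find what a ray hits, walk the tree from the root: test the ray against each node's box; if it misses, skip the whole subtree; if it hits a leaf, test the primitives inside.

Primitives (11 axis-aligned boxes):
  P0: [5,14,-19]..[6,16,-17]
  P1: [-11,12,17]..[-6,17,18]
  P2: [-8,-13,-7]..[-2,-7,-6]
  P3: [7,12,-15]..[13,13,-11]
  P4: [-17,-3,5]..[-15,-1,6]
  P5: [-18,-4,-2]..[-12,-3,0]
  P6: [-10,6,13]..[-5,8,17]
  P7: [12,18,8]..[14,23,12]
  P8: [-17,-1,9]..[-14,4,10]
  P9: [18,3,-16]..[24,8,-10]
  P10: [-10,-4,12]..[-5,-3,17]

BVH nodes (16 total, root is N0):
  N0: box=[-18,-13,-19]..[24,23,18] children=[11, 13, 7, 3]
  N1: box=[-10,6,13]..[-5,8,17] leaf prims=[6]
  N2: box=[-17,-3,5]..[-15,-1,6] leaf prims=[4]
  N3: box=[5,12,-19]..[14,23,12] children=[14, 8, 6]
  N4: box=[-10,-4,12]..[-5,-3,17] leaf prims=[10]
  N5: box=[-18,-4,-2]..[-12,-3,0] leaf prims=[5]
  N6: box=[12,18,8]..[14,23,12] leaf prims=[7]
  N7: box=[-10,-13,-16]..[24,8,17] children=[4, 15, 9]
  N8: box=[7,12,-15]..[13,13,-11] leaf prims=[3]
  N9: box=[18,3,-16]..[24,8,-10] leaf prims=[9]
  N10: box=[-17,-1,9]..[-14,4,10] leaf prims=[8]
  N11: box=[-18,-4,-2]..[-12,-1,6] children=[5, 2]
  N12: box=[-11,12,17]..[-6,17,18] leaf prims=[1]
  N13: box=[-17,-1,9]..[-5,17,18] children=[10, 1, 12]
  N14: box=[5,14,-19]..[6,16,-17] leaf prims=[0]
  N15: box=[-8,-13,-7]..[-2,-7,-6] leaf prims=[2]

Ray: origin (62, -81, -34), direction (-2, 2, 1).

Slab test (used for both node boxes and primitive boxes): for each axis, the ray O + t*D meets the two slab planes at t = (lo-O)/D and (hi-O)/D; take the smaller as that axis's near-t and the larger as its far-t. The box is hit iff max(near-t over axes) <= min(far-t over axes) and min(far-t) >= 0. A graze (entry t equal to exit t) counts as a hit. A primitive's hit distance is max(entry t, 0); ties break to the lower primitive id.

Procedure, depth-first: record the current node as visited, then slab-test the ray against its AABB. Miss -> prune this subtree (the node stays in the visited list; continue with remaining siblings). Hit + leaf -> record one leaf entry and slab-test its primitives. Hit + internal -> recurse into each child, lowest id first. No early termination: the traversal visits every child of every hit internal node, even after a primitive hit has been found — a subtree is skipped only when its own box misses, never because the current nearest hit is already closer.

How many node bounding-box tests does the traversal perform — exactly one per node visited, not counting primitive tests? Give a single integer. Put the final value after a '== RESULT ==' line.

Walk:
N0 x:[19,40] y:[34,52] z:[15,52] -> hit [34,40], descend [3, 7, 11, 13]
  N3 x:[24,57/2] y:[93/2,52] z:[15,46] -> miss, prune
  N7 x:[19,36] y:[34,89/2] z:[18,51] -> hit [34,36], descend [4, 9, 15]
    N4 x:[67/2,36] y:[77/2,39] z:[46,51] -> miss, prune
    N9 x:[19,22] y:[42,89/2] z:[18,24] -> miss, prune
    N15 x:[32,35] y:[34,37] z:[27,28] -> miss, prune
  N11 x:[37,40] y:[77/2,40] z:[32,40] -> hit [77/2,40], descend [2, 5]
    N2 x:[77/2,79/2] y:[39,40] z:[39,40] -> hit [39,79/2] leaf, test {P4@t=39}
    N5 x:[37,40] y:[77/2,39] z:[32,34] -> miss, prune
  N13 x:[67/2,79/2] y:[40,49] z:[43,52] -> miss, prune

10 AABB tests over nodes [0, 3, 7, 4, 9, 15, 11, 2, 5, 13]; 1 leaf entered; closest P4.

== RESULT ==
10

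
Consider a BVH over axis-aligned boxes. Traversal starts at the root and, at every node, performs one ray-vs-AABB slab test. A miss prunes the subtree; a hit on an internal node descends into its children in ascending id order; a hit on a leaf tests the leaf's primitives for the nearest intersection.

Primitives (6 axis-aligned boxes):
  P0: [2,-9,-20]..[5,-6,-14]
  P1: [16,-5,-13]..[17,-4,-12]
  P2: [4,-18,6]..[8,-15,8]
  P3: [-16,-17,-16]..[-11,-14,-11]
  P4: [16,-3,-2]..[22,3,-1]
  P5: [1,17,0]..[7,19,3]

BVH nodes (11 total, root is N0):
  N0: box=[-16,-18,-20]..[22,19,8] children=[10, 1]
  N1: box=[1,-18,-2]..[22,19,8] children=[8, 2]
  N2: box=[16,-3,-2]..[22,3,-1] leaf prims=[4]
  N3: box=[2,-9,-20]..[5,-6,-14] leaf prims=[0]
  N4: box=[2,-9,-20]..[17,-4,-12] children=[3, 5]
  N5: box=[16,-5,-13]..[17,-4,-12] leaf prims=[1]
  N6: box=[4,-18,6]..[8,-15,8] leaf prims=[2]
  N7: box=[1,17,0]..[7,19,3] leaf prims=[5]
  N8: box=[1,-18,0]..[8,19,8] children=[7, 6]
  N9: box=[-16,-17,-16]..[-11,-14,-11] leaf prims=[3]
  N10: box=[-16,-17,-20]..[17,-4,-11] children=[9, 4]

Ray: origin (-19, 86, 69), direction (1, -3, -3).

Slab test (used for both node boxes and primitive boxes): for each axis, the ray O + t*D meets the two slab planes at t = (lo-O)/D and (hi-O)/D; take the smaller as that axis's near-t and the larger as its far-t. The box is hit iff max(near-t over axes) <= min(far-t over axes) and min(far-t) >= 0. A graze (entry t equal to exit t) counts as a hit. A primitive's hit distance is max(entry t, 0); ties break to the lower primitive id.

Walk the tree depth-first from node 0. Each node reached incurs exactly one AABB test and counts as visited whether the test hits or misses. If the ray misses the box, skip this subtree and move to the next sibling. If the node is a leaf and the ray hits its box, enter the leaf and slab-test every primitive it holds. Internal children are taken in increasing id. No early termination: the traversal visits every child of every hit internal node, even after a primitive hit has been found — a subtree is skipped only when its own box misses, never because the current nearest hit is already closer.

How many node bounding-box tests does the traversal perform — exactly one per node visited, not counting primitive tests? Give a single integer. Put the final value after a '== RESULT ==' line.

Walk:
N0 x:[3,41] y:[67/3,104/3] z:[61/3,89/3] -> hit [67/3,89/3], descend [1, 10]
  N1 x:[20,41] y:[67/3,104/3] z:[61/3,71/3] -> hit [67/3,71/3], descend [2, 8]
    N2 x:[35,41] y:[83/3,89/3] z:[70/3,71/3] -> miss, prune
    N8 x:[20,27] y:[67/3,104/3] z:[61/3,23] -> hit [67/3,23], descend [6, 7]
      N6 x:[23,27] y:[101/3,104/3] z:[61/3,21] -> miss, prune
      N7 x:[20,26] y:[67/3,23] z:[22,23] -> hit [67/3,23] leaf, test {P5@t=67/3}
  N10 x:[3,36] y:[30,103/3] z:[80/3,89/3] -> miss, prune

order=[0, 1, 2, 8, 6, 7, 10]  |boxes|=7  |leaves|=1  hit=P5

== RESULT ==
7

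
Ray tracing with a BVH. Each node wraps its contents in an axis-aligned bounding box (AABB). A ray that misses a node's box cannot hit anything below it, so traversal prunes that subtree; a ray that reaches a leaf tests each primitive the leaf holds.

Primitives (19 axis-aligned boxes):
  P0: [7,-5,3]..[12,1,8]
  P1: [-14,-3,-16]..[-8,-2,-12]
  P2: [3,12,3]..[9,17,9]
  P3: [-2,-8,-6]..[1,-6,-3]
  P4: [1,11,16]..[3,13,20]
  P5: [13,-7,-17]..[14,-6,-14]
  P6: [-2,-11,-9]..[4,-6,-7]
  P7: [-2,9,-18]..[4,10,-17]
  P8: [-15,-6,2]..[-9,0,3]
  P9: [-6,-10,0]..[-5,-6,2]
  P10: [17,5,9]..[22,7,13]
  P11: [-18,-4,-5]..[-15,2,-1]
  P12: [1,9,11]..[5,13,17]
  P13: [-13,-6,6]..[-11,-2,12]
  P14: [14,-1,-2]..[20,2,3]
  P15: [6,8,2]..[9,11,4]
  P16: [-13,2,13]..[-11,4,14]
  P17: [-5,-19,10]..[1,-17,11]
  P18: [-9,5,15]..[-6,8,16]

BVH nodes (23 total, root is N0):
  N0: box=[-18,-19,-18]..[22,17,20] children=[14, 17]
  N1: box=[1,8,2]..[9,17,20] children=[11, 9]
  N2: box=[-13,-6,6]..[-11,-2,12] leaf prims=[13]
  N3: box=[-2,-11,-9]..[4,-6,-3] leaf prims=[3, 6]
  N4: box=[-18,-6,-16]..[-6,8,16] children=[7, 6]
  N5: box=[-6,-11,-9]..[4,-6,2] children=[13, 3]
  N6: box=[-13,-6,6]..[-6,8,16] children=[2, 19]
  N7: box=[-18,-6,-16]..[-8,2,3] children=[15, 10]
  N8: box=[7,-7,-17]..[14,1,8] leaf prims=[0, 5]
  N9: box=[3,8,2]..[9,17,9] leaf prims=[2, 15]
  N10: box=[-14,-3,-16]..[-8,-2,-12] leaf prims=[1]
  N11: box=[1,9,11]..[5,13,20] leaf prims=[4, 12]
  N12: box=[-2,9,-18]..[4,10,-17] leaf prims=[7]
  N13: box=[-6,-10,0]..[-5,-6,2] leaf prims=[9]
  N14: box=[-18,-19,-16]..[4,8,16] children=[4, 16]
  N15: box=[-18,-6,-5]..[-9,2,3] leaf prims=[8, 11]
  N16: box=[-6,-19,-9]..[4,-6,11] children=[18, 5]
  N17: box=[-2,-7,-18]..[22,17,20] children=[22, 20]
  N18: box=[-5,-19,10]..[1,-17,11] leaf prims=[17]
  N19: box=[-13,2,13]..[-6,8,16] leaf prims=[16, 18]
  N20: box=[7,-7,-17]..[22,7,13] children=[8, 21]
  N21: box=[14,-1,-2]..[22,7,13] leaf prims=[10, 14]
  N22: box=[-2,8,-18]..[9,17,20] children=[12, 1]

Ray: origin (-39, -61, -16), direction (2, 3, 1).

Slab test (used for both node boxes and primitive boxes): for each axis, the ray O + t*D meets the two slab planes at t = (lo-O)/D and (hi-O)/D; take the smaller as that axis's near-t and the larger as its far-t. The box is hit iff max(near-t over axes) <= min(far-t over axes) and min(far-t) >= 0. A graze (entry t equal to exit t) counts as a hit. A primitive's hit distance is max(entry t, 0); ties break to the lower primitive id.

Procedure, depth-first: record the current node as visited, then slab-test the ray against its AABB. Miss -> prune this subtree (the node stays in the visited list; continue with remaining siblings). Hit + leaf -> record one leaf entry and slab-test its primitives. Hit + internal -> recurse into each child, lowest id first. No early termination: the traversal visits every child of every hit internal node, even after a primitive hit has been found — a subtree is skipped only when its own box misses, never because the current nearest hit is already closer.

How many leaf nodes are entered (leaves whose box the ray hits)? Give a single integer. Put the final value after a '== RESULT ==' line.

Trace the traversal:
N0 x:[21/2,61/2] y:[14,26] z:[-2,36] -> hit [14,26], descend [14, 17]
  N14 x:[21/2,43/2] y:[14,23] z:[0,32] -> hit [14,43/2], descend [4, 16]
    N4 x:[21/2,33/2] y:[55/3,23] z:[0,32] -> miss, prune
    N16 x:[33/2,43/2] y:[14,55/3] z:[7,27] -> hit [33/2,55/3], descend [5, 18]
      N5 x:[33/2,43/2] y:[50/3,55/3] z:[7,18] -> hit [50/3,18], descend [3, 13]
        N3 x:[37/2,43/2] y:[50/3,55/3] z:[7,13] -> miss, prune
        N13 x:[33/2,17] y:[17,55/3] z:[16,18] -> hit [17,17] leaf, test {P9@t=17}
      N18 x:[17,20] y:[14,44/3] z:[26,27] -> miss, prune
  N17 x:[37/2,61/2] y:[18,26] z:[-2,36] -> hit [37/2,26], descend [20, 22]
    N20 x:[23,61/2] y:[18,68/3] z:[-1,29] -> miss, prune
    N22 x:[37/2,24] y:[23,26] z:[-2,36] -> hit [23,24], descend [1, 12]
      N1 x:[20,24] y:[23,26] z:[18,36] -> hit [23,24], descend [9, 11]
        N9 x:[21,24] y:[23,26] z:[18,25] -> hit [23,24] leaf, test {P2(miss), P15(miss)}
        N11 x:[20,22] y:[70/3,74/3] z:[27,36] -> miss, prune
      N12 x:[37/2,43/2] y:[70/3,71/3] z:[-2,-1] -> miss, prune

15 AABB tests over nodes [0, 14, 4, 16, 5, 3, 13, 18, 17, 20, 22, 1, 9, 11, 12]; 2 leaves entered; closest P9.

== RESULT ==
2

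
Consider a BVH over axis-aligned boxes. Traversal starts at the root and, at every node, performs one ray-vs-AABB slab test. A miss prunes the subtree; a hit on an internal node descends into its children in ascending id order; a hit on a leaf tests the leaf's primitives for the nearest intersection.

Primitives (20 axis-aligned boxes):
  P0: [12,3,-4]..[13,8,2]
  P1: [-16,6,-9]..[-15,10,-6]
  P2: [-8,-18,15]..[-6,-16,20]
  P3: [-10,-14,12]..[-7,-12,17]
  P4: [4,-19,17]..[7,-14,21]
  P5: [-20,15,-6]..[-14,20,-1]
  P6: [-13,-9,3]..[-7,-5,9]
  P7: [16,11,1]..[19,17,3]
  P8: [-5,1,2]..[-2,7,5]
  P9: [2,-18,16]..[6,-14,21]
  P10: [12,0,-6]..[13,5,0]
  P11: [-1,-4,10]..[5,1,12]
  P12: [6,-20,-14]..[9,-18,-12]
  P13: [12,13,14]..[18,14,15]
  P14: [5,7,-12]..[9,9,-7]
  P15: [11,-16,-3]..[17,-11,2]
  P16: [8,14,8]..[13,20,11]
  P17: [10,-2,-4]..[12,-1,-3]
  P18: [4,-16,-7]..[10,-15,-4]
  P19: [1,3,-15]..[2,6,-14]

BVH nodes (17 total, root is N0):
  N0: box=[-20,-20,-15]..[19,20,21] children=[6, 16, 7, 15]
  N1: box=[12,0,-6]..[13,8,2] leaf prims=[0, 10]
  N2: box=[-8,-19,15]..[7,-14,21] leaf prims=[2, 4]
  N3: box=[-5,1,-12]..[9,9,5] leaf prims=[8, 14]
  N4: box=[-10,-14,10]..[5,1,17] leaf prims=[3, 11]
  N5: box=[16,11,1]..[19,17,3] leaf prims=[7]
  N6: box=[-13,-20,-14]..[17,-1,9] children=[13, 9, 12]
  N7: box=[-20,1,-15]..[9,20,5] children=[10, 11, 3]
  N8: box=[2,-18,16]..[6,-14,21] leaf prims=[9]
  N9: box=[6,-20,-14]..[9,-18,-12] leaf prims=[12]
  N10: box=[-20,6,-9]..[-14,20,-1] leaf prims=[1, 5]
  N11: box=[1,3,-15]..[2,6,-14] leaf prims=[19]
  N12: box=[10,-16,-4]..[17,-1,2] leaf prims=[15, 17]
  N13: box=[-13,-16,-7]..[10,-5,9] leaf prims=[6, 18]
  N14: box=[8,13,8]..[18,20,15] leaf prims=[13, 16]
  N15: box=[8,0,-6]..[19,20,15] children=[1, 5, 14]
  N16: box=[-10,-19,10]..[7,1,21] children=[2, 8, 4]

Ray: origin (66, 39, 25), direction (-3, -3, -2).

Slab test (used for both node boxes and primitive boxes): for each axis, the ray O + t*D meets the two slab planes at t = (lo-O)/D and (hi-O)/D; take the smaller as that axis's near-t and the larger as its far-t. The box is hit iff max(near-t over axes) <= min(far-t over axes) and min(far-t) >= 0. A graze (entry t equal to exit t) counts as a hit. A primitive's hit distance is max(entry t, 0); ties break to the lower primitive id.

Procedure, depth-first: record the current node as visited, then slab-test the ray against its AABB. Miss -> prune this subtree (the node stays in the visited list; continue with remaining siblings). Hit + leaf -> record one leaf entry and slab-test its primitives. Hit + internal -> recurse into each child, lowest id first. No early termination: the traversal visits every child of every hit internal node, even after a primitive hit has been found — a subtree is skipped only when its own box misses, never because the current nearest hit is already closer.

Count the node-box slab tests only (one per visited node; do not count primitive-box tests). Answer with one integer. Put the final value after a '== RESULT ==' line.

Walk:
N0 x:[47/3,86/3] y:[19/3,59/3] z:[2,20] -> hit [47/3,59/3], descend [6, 7, 15, 16]
  N6 x:[49/3,79/3] y:[40/3,59/3] z:[8,39/2] -> hit [49/3,39/2], descend [9, 12, 13]
    N9 x:[19,20] y:[19,59/3] z:[37/2,39/2] -> hit [19,39/2] leaf, test {P12@t=19}
    N12 x:[49/3,56/3] y:[40/3,55/3] z:[23/2,29/2] -> miss, prune
    N13 x:[56/3,79/3] y:[44/3,55/3] z:[8,16] -> miss, prune
  N7 x:[19,86/3] y:[19/3,38/3] z:[10,20] -> miss, prune
  N15 x:[47/3,58/3] y:[19/3,13] z:[5,31/2] -> miss, prune
  N16 x:[59/3,76/3] y:[38/3,58/3] z:[2,15/2] -> miss, prune

8 AABB tests over nodes [0, 6, 9, 12, 13, 7, 15, 16]; 1 leaf entered; closest P12.

== RESULT ==
8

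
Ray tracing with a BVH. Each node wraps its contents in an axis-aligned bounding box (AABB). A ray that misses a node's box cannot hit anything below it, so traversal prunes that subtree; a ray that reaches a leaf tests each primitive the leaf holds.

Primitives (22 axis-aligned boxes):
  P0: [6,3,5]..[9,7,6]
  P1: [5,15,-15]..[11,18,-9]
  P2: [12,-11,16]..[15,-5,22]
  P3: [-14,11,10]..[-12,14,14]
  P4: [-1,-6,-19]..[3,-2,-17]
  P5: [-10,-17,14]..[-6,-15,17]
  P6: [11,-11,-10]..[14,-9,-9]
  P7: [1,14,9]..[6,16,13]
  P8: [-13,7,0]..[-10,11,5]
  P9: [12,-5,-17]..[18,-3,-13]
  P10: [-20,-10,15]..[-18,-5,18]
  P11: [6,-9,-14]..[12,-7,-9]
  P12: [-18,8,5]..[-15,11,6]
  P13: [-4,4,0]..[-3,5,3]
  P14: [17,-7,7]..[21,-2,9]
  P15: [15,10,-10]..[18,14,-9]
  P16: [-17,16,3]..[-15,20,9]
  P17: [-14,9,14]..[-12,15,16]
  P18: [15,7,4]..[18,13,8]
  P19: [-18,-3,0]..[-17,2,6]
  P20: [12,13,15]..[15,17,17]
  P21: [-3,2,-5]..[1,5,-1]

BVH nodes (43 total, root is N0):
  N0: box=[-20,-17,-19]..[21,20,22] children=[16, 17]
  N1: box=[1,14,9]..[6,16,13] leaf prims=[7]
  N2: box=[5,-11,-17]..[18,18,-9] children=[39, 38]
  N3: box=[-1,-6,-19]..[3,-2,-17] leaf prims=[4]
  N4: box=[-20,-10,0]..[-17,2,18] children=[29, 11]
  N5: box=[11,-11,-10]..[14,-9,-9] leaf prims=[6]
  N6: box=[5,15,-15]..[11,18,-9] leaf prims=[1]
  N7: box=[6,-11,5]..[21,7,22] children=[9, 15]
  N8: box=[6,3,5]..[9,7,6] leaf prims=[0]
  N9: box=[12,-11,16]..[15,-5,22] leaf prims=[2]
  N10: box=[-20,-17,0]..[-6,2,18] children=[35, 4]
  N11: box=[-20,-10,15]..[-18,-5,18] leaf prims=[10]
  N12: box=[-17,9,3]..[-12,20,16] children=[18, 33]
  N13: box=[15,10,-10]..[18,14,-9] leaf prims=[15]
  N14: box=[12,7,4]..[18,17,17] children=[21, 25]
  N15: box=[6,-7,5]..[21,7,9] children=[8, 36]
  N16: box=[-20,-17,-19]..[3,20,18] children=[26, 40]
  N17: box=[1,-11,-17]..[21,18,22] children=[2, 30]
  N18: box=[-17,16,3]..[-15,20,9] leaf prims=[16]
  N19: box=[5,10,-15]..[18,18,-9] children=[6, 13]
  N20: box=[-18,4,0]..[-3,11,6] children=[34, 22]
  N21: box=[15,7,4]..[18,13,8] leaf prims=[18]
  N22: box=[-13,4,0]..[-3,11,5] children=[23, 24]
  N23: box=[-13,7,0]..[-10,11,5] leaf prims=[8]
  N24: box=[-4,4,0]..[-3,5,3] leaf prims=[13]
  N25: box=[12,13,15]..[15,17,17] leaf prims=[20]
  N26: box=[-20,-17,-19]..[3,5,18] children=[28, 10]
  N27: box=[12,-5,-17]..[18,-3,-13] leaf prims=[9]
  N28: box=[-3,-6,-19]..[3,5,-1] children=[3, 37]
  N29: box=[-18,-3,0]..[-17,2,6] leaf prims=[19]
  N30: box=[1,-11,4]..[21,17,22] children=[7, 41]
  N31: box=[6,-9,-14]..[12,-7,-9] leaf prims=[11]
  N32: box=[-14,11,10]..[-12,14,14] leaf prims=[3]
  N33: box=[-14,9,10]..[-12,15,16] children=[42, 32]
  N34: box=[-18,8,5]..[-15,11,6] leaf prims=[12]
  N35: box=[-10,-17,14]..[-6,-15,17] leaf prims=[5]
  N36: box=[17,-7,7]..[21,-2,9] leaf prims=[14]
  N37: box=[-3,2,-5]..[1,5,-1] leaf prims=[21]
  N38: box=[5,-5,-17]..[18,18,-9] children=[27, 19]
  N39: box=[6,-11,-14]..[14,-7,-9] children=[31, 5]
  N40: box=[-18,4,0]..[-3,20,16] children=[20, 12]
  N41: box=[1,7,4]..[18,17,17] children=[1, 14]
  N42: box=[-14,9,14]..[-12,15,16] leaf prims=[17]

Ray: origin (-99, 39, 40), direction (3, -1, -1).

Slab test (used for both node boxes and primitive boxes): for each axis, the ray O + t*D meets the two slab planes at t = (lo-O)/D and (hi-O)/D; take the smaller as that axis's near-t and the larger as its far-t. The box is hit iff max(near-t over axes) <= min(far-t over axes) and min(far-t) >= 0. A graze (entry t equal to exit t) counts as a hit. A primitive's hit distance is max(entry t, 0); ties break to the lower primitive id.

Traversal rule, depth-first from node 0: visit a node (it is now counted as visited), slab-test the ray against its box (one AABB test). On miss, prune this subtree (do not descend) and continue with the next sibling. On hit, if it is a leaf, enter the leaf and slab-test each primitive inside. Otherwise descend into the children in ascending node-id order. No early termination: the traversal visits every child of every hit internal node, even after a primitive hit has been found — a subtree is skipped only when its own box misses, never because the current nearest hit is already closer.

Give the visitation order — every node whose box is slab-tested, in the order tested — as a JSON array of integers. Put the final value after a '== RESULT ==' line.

Traverse from the root:
N0 x:[79/3,40] y:[19,56] z:[18,59] -> hit [79/3,40], descend [16, 17]
  N16 x:[79/3,34] y:[19,56] z:[22,59] -> hit [79/3,34], descend [26, 40]
    N26 x:[79/3,34] y:[34,56] z:[22,59] -> hit [34,34], descend [10, 28]
      N10 x:[79/3,31] y:[37,56] z:[22,40] -> miss, prune
      N28 x:[32,34] y:[34,45] z:[41,59] -> miss, prune
    N40 x:[27,32] y:[19,35] z:[24,40] -> hit [27,32], descend [12, 20]
      N12 x:[82/3,29] y:[19,30] z:[24,37] -> hit [82/3,29], descend [18, 33]
        N18 x:[82/3,28] y:[19,23] z:[31,37] -> miss, prune
        N33 x:[85/3,29] y:[24,30] z:[24,30] -> hit [85/3,29], descend [32, 42]
          N32 x:[85/3,29] y:[25,28] z:[26,30] -> miss, prune
          N42 x:[85/3,29] y:[24,30] z:[24,26] -> miss, prune
      N20 x:[27,32] y:[28,35] z:[34,40] -> miss, prune
  N17 x:[100/3,40] y:[21,50] z:[18,57] -> hit [100/3,40], descend [2, 30]
    N2 x:[104/3,39] y:[21,50] z:[49,57] -> miss, prune
    N30 x:[100/3,40] y:[22,50] z:[18,36] -> hit [100/3,36], descend [7, 41]
      N7 x:[35,40] y:[32,50] z:[18,35] -> hit [35,35], descend [9, 15]
        N9 x:[37,38] y:[44,50] z:[18,24] -> miss, prune
        N15 x:[35,40] y:[32,46] z:[31,35] -> hit [35,35], descend [8, 36]
          N8 x:[35,36] y:[32,36] z:[34,35] -> hit [35,35] leaf, test {P0@t=35}
          N36 x:[116/3,40] y:[41,46] z:[31,33] -> miss, prune
      N41 x:[100/3,39] y:[22,32] z:[23,36] -> miss, prune

Visited [0, 16, 26, 10, 28, 40, 12, 18, 33, 32, 42, 20, 17, 2, 30, 7, 9, 15, 8, 36, 41]. Tests: 21 box, 1 leaf. Nearest: P0.

== RESULT ==
[0, 16, 26, 10, 28, 40, 12, 18, 33, 32, 42, 20, 17, 2, 30, 7, 9, 15, 8, 36, 41]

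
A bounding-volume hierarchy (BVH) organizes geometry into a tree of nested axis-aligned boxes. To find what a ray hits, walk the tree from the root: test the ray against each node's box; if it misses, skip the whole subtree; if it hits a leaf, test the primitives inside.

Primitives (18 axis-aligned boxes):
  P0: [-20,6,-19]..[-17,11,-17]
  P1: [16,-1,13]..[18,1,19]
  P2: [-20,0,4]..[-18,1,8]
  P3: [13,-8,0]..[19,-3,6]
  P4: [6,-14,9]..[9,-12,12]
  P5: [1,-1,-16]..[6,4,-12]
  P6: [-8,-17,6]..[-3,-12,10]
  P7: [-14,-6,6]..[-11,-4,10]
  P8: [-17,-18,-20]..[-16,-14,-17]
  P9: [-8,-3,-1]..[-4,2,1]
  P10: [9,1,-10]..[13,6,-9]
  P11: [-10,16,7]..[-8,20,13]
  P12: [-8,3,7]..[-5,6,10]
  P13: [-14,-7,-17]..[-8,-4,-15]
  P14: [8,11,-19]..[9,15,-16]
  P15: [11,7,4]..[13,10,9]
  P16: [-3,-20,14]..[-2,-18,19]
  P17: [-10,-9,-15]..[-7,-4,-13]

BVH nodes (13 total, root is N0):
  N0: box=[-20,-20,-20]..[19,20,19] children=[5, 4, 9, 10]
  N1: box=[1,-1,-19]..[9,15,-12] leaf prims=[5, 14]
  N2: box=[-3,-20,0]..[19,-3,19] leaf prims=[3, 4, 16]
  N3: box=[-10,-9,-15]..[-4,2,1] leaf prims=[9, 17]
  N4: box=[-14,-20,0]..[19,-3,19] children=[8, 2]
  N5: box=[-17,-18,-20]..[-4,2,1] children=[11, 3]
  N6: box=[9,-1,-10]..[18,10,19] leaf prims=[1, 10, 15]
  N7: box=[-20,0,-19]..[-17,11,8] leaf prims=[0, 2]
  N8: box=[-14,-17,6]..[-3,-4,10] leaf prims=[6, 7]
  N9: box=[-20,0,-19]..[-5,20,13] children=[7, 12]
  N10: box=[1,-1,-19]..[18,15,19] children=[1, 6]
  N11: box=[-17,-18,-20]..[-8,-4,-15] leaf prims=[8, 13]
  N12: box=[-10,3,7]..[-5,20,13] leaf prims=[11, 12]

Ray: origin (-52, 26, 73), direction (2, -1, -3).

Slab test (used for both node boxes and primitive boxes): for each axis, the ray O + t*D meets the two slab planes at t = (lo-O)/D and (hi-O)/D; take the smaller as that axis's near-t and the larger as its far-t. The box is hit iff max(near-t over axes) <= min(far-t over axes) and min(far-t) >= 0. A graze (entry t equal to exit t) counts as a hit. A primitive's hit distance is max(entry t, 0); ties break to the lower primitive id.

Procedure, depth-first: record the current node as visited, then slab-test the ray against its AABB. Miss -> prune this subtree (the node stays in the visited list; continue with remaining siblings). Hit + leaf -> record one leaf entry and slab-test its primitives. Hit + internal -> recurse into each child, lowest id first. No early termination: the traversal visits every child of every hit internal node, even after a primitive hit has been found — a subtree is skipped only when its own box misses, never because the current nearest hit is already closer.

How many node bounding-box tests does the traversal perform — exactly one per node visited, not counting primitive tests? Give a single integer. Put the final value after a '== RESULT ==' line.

Trace the traversal:
N0 x:[16,71/2] y:[6,46] z:[18,31] -> hit [18,31], descend [4, 5, 9, 10]
  N4 x:[19,71/2] y:[29,46] z:[18,73/3] -> miss, prune
  N5 x:[35/2,24] y:[24,44] z:[24,31] -> hit [24,24], descend [3, 11]
    N3 x:[21,24] y:[24,35] z:[24,88/3] -> hit [24,24] leaf, test {P9@t=24, P17(miss)}
    N11 x:[35/2,22] y:[30,44] z:[88/3,31] -> miss, prune
  N9 x:[16,47/2] y:[6,26] z:[20,92/3] -> hit [20,47/2], descend [7, 12]
    N7 x:[16,35/2] y:[15,26] z:[65/3,92/3] -> miss, prune
    N12 x:[21,47/2] y:[6,23] z:[20,22] -> hit [21,22] leaf, test {P11(miss), P12@t=22}
  N10 x:[53/2,35] y:[11,27] z:[18,92/3] -> hit [53/2,27], descend [1, 6]
    N1 x:[53/2,61/2] y:[11,27] z:[85/3,92/3] -> miss, prune
    N6 x:[61/2,35] y:[16,27] z:[18,83/3] -> miss, prune

order=[0, 4, 5, 3, 11, 9, 7, 12, 10, 1, 6]  |boxes|=11  |leaves|=2  hit=P12

== RESULT ==
11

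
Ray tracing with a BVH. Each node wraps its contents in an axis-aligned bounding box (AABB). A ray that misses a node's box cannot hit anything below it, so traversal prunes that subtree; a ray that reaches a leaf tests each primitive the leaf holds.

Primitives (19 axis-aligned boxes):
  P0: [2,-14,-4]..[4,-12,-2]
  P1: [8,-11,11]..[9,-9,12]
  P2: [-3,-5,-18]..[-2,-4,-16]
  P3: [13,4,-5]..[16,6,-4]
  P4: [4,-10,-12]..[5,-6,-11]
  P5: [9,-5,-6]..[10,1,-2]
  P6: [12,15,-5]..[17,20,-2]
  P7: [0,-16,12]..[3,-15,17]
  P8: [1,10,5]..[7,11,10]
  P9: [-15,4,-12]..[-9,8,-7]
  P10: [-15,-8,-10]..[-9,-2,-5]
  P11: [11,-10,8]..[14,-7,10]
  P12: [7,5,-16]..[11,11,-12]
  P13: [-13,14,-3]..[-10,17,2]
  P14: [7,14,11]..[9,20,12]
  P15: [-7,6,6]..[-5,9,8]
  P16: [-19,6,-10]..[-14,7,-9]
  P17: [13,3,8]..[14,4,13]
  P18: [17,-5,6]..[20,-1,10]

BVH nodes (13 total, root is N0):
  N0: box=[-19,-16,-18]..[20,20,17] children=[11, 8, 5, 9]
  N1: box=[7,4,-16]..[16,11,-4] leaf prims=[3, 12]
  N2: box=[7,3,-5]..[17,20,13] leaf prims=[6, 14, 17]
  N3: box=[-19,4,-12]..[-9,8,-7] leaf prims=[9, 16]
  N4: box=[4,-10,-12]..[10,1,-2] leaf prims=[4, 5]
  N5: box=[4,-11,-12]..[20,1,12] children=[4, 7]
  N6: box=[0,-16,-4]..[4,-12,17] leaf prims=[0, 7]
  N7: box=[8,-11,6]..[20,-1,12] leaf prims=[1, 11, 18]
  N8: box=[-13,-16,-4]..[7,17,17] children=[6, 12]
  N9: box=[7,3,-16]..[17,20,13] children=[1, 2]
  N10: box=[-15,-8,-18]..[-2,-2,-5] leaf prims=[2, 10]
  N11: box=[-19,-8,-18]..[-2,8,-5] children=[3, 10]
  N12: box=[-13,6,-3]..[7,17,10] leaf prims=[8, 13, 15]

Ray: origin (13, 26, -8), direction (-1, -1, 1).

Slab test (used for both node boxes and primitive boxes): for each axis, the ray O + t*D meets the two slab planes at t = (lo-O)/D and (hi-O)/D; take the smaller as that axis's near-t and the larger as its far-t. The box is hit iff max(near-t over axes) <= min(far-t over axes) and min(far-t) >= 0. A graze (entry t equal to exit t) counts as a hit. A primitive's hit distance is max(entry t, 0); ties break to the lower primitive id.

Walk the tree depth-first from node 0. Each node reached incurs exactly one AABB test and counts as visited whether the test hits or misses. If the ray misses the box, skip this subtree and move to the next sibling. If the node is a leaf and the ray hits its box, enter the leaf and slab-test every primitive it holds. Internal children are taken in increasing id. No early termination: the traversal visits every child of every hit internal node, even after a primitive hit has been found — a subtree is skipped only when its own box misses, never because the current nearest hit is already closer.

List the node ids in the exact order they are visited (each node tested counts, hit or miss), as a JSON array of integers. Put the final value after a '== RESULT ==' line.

Walk:
N0 x:[-7,32] y:[6,42] z:[-10,25] -> hit [6,25], descend [5, 8, 9, 11]
  N5 x:[-7,9] y:[25,37] z:[-4,20] -> miss, prune
  N8 x:[6,26] y:[9,42] z:[4,25] -> hit [9,25], descend [6, 12]
    N6 x:[9,13] y:[38,42] z:[4,25] -> miss, prune
    N12 x:[6,26] y:[9,20] z:[5,18] -> hit [9,18] leaf, test {P8(miss), P13(miss), P15(miss)}
  N9 x:[-4,6] y:[6,23] z:[-8,21] -> hit [6,6], descend [1, 2]
    N1 x:[-3,6] y:[15,22] z:[-8,4] -> miss, prune
    N2 x:[-4,6] y:[6,23] z:[3,21] -> hit [6,6] leaf, test {P6(miss), P14(miss), P17(miss)}
  N11 x:[15,32] y:[18,34] z:[-10,3] -> miss, prune

Summary -> nodes [0, 5, 8, 6, 12, 9, 1, 2, 11]; box-tests=9; leaf-entries=2; first=miss

== RESULT ==
[0, 5, 8, 6, 12, 9, 1, 2, 11]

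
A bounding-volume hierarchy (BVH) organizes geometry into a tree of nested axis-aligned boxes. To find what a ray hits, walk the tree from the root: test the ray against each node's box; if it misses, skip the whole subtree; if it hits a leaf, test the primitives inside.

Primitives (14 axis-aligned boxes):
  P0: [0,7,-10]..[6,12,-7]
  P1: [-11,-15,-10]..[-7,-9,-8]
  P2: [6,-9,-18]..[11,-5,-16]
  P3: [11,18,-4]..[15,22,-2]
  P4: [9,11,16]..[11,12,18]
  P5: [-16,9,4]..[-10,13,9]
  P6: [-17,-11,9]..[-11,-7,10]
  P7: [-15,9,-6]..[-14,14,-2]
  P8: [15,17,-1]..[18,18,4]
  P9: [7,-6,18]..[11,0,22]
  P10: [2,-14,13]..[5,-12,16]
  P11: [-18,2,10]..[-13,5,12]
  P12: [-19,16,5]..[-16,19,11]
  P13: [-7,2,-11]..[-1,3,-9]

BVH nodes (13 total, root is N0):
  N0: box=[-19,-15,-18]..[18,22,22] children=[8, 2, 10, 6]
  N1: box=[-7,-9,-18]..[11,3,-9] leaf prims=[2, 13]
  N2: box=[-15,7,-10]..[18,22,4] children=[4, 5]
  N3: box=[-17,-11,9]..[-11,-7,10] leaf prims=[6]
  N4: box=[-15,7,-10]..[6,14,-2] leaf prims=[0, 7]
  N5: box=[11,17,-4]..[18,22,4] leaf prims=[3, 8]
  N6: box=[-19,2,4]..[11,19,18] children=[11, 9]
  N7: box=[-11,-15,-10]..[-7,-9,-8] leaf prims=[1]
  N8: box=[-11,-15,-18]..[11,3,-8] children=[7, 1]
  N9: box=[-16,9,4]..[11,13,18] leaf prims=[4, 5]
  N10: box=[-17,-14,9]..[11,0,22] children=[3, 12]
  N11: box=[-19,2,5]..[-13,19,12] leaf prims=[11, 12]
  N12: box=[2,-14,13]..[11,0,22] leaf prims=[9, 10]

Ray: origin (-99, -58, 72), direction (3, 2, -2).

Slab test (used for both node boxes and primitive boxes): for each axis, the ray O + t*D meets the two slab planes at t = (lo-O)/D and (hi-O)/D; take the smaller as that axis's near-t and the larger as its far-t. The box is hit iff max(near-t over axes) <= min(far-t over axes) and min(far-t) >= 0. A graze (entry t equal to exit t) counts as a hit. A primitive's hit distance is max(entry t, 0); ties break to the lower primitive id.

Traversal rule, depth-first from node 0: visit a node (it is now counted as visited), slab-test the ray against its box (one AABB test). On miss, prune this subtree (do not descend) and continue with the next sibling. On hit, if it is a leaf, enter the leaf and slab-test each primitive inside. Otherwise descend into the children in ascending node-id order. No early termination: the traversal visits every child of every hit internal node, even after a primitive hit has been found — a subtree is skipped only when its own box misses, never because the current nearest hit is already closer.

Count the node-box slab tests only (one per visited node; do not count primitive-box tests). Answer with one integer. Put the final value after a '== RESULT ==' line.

Trace the traversal:
N0 x:[80/3,39] y:[43/2,40] z:[25,45] -> hit [80/3,39], descend [2, 6, 8, 10]
  N2 x:[28,39] y:[65/2,40] z:[34,41] -> hit [34,39], descend [4, 5]
    N4 x:[28,35] y:[65/2,36] z:[37,41] -> miss, prune
    N5 x:[110/3,39] y:[75/2,40] z:[34,38] -> hit [75/2,38] leaf, test {P3@t=38, P8(miss)}
  N6 x:[80/3,110/3] y:[30,77/2] z:[27,34] -> hit [30,34], descend [9, 11]
    N9 x:[83/3,110/3] y:[67/2,71/2] z:[27,34] -> hit [67/2,34] leaf, test {P4(miss), P5(miss)}
    N11 x:[80/3,86/3] y:[30,77/2] z:[30,67/2] -> miss, prune
  N8 x:[88/3,110/3] y:[43/2,61/2] z:[40,45] -> miss, prune
  N10 x:[82/3,110/3] y:[22,29] z:[25,63/2] -> hit [82/3,29], descend [3, 12]
    N3 x:[82/3,88/3] y:[47/2,51/2] z:[31,63/2] -> miss, prune
    N12 x:[101/3,110/3] y:[22,29] z:[25,59/2] -> miss, prune

11 AABB tests over nodes [0, 2, 4, 5, 6, 9, 11, 8, 10, 3, 12]; 2 leaves entered; closest P3.

== RESULT ==
11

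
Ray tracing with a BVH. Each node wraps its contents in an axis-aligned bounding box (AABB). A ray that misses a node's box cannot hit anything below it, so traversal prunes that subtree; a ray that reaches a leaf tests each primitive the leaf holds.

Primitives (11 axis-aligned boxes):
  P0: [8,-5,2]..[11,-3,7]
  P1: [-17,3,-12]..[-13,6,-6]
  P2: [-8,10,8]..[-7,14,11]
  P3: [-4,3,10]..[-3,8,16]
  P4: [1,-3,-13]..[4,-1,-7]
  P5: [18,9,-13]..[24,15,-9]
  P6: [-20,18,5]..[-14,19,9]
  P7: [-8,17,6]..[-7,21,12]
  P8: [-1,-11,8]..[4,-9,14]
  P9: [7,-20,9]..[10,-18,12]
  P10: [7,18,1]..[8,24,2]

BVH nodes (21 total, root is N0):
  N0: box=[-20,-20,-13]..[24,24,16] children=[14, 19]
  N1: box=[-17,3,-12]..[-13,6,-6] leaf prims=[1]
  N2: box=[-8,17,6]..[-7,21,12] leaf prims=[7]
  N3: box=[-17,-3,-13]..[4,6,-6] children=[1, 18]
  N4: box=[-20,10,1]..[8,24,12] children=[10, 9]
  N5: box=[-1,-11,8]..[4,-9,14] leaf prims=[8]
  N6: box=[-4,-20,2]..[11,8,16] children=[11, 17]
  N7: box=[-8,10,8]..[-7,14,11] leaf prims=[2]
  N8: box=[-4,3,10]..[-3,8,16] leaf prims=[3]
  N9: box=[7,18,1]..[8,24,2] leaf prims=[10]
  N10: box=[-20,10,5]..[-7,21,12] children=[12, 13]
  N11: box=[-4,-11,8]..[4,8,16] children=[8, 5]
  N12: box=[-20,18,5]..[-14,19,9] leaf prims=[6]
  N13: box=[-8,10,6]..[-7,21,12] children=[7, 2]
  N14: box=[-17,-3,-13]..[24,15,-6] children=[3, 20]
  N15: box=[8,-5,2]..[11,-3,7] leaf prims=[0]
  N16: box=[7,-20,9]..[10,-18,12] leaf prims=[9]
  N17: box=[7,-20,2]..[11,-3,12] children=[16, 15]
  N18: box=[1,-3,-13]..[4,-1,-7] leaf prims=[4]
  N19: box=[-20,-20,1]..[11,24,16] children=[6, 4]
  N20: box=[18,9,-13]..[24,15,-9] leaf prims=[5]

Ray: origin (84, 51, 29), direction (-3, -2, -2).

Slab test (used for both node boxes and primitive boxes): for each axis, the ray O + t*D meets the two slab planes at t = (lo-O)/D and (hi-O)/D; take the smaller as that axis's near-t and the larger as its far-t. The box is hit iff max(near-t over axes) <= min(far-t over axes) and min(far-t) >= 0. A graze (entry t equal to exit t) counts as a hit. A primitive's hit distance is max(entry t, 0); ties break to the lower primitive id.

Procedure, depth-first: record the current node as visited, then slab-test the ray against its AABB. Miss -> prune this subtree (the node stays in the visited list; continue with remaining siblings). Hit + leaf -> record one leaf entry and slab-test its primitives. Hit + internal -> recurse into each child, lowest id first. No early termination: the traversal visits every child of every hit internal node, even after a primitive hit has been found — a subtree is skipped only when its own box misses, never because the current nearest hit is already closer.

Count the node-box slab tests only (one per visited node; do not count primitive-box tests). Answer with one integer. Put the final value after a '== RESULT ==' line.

Walk:
N0 x:[20,104/3] y:[27/2,71/2] z:[13/2,21] -> hit [20,21], descend [14, 19]
  N14 x:[20,101/3] y:[18,27] z:[35/2,21] -> hit [20,21], descend [3, 20]
    N3 x:[80/3,101/3] y:[45/2,27] z:[35/2,21] -> miss, prune
    N20 x:[20,22] y:[18,21] z:[19,21] -> hit [20,21] leaf, test {P5@t=20}
  N19 x:[73/3,104/3] y:[27/2,71/2] z:[13/2,14] -> miss, prune

order=[0, 14, 3, 20, 19]  |boxes|=5  |leaves|=1  hit=P5

== RESULT ==
5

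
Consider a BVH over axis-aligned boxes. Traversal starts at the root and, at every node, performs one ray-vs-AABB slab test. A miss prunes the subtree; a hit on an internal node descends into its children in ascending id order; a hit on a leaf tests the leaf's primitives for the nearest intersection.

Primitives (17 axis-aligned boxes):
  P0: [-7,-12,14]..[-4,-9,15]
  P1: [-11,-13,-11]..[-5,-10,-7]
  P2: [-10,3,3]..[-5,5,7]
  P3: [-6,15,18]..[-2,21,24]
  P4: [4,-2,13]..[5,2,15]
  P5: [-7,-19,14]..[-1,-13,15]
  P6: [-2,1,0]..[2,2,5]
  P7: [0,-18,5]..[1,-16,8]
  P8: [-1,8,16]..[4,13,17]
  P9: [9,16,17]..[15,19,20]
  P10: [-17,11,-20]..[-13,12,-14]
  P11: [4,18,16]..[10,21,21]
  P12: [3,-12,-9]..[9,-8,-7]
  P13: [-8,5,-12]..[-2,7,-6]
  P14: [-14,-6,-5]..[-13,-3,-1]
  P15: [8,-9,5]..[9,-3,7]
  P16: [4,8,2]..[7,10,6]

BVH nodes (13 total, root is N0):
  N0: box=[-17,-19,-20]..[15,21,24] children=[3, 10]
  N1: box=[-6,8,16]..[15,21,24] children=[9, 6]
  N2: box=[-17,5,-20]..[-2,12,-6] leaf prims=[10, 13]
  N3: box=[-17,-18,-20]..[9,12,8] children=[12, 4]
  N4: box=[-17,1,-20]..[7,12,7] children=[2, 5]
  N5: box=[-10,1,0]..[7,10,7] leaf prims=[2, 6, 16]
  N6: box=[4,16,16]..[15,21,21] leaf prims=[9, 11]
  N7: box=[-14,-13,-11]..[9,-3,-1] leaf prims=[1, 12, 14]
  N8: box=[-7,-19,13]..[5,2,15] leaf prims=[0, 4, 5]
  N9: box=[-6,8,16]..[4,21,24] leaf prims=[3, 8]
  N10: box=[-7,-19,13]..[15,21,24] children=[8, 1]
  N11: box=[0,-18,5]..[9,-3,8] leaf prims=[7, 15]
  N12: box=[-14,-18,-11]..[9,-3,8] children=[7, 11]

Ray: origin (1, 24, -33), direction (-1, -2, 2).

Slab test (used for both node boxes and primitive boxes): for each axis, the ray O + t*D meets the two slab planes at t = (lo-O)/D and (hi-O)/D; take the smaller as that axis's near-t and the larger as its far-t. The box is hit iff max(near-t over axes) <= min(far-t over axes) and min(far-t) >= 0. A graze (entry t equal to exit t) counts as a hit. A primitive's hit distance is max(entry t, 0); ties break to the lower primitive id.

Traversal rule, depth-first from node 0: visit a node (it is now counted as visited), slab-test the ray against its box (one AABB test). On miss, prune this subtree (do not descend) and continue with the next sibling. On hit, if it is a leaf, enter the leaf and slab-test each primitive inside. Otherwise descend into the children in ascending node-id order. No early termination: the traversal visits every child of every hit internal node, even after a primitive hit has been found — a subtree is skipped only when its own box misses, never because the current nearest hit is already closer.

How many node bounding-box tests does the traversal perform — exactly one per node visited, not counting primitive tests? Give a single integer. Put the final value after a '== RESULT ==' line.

Traverse from the root:
N0 x:[-14,18] y:[3/2,43/2] z:[13/2,57/2] -> hit [13/2,18], descend [3, 10]
  N3 x:[-8,18] y:[6,21] z:[13/2,41/2] -> hit [13/2,18], descend [4, 12]
    N4 x:[-6,18] y:[6,23/2] z:[13/2,20] -> hit [13/2,23/2], descend [2, 5]
      N2 x:[3,18] y:[6,19/2] z:[13/2,27/2] -> hit [13/2,19/2] leaf, test {P10(miss), P13(miss)}
      N5 x:[-6,11] y:[7,23/2] z:[33/2,20] -> miss, prune
    N12 x:[-8,15] y:[27/2,21] z:[11,41/2] -> hit [27/2,15], descend [7, 11]
      N7 x:[-8,15] y:[27/2,37/2] z:[11,16] -> hit [27/2,15] leaf, test {P1(miss), P12(miss), P14@t=14}
      N11 x:[-8,1] y:[27/2,21] z:[19,41/2] -> miss, prune
  N10 x:[-14,8] y:[3/2,43/2] z:[23,57/2] -> miss, prune

order=[0, 3, 4, 2, 5, 12, 7, 11, 10]  |boxes|=9  |leaves|=2  hit=P14

== RESULT ==
9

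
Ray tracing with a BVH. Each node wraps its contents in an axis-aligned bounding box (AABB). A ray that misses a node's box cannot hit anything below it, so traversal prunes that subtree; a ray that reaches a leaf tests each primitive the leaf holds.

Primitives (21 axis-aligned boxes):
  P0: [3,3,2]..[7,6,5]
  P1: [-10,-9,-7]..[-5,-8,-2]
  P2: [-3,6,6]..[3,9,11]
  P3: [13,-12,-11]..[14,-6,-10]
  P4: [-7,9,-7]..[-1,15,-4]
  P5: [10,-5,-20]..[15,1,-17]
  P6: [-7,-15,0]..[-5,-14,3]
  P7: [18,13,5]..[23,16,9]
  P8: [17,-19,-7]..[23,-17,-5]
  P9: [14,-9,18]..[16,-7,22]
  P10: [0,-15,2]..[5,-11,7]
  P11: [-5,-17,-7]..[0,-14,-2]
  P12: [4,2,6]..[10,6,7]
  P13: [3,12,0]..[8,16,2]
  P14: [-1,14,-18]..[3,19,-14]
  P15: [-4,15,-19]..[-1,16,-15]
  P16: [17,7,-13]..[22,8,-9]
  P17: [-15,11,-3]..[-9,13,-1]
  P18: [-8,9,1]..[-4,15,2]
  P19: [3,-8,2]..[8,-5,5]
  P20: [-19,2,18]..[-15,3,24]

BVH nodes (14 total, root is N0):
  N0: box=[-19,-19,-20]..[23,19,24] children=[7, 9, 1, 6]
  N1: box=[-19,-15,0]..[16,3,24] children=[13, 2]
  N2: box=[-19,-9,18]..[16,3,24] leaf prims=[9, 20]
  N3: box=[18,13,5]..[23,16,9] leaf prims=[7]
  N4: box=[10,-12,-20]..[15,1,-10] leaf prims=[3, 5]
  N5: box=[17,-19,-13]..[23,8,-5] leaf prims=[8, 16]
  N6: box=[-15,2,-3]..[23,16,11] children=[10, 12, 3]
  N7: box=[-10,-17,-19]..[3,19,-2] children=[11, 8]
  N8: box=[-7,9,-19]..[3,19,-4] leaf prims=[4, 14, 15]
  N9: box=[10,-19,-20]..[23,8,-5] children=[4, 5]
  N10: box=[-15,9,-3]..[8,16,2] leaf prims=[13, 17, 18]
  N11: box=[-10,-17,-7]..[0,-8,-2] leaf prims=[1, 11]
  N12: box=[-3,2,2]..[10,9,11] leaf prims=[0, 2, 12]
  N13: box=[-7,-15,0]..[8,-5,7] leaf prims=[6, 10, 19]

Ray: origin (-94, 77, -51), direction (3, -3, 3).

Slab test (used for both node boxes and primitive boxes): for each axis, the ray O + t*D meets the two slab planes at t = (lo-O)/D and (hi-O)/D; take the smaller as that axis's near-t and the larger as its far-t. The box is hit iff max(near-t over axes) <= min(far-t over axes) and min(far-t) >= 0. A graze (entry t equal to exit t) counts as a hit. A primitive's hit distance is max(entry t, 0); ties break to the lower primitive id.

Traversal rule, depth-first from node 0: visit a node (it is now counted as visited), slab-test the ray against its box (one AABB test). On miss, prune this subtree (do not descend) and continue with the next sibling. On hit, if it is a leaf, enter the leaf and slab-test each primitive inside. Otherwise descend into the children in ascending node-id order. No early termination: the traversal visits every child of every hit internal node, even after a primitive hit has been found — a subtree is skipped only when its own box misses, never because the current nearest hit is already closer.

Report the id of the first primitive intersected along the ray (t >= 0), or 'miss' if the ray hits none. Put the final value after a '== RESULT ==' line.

Trace the traversal:
N0 x:[25,39] y:[58/3,32] z:[31/3,25] -> hit [25,25], descend [1, 6, 7, 9]
  N1 x:[25,110/3] y:[74/3,92/3] z:[17,25] -> hit [25,25], descend [2, 13]
    N2 x:[25,110/3] y:[74/3,86/3] z:[23,25] -> hit [25,25] leaf, test {P9(miss), P20@t=25}
    N13 x:[29,34] y:[82/3,92/3] z:[17,58/3] -> miss, prune
  N6 x:[79/3,39] y:[61/3,25] z:[16,62/3] -> miss, prune
  N7 x:[28,97/3] y:[58/3,94/3] z:[32/3,49/3] -> miss, prune
  N9 x:[104/3,39] y:[23,32] z:[31/3,46/3] -> miss, prune

7 AABB tests over nodes [0, 1, 2, 13, 6, 7, 9]; 1 leaf entered; closest P20.

== RESULT ==
20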